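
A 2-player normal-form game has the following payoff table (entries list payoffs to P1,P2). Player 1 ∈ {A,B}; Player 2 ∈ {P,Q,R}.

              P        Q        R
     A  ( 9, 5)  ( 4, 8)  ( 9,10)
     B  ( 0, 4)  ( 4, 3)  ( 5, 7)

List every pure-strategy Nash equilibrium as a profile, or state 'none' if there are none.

Nash profiles: (A,R)

(A,P): not NE [P2→R gives 10>5]
(A,Q): not NE [P2→R gives 10>8]
(A,R): NE
(B,P): not NE [P1→A gives 9>0; P2→R gives 7>4]
(B,Q): not NE [P2→R gives 7>3]
(B,R): not NE [P1→A gives 9>5]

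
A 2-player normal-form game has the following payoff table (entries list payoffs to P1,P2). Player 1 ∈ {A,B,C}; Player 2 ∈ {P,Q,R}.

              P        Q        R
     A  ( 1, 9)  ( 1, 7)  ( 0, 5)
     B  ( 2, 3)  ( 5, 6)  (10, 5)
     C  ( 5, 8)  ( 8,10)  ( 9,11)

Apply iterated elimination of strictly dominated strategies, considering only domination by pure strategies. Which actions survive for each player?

Remaining: P1:{B,C} P2:{Q,R}

P1 drop A (B beats it: P:2>1 Q:5>1 R:10>0)
P2 drop P (Q beats it: B:6>3 C:10>8)
P1→{B,C} P2→{Q,R}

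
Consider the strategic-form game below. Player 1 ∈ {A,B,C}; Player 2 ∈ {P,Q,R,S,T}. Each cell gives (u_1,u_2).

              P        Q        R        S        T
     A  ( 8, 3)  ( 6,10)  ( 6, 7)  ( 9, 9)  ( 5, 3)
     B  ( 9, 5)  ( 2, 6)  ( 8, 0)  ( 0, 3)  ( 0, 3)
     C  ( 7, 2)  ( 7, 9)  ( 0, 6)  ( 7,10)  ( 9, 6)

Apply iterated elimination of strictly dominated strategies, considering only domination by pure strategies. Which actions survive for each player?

IESDS → P1:{A,C} P2:{Q,S}

P2 drop P (Q beats it: A:10>3 B:6>5 C:9>2)
P2 drop R (Q beats it: A:10>7 B:6>0 C:9>6)
P1 drop B (A beats it: Q:6>2 S:9>0 T:5>0)
P2 drop T (Q beats it: A:10>3 C:9>6)
P1→{A,C} P2→{Q,S}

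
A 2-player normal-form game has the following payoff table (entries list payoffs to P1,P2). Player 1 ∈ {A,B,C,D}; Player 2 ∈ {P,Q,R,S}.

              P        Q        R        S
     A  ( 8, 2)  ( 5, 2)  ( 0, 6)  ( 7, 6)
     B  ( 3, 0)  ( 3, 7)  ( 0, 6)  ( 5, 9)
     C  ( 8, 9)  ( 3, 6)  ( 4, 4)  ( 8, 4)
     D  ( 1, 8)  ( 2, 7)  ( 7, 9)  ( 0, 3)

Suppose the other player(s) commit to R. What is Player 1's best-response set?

u_1(A vs R) = 0
u_1(B vs R) = 0
u_1(C vs R) = 4
u_1(D vs R) = 7
max payoff 7 at {D}

BR_1 = {D}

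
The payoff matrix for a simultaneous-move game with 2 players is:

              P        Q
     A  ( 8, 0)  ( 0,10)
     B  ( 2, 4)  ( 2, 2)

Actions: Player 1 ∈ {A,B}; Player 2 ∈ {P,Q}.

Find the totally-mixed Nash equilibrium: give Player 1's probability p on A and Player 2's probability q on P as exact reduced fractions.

p=1/6, q=1/4

P1 indiff ⇒ q·8+(1-q)·0 = q·2+(1-q)·2 ⇒ q(6) = (1-q)(2) ⇒ q = 1/4
P2 indiff ⇒ p·0+(1-p)·4 = p·10+(1-p)·2 ⇒ p(-10) = (1-p)(-2) ⇒ p = 1/6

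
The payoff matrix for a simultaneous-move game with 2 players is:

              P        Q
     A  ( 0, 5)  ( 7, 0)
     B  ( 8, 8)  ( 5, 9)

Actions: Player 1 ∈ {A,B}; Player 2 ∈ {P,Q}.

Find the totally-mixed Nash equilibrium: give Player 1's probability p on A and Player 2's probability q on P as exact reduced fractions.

p=1/6, q=1/5

P1 indiff ⇒ q·0+(1-q)·7 = q·8+(1-q)·5 ⇒ q(-8) = (1-q)(-2) ⇒ q = 1/5
P2 indiff ⇒ p·5+(1-p)·8 = p·0+(1-p)·9 ⇒ p(5) = (1-p)(1) ⇒ p = 1/6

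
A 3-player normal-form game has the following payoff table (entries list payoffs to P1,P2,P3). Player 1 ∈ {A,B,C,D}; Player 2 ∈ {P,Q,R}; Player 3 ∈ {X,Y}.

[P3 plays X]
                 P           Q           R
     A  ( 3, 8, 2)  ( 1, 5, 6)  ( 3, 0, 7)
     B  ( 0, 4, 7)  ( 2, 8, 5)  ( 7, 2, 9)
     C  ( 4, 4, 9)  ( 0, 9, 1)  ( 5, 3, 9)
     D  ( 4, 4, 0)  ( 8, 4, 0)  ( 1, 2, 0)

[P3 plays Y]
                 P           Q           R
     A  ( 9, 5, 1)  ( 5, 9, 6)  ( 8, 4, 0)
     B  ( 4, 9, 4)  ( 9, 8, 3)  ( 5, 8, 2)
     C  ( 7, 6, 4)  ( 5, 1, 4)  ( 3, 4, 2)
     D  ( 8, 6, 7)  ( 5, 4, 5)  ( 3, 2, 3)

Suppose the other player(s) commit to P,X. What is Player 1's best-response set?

u_1(A vs P,X) = 3
u_1(B vs P,X) = 0
u_1(C vs P,X) = 4
u_1(D vs P,X) = 4
max payoff 4 at {C,D}

argmax u_1 = {C,D}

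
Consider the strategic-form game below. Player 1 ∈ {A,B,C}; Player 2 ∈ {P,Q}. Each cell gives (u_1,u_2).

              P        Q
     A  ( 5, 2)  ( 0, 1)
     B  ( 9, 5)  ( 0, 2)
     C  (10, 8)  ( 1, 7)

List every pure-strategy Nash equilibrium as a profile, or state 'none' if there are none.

(A,P): not NE [P1→C gives 10>5]
(A,Q): not NE [P1→C gives 1>0; P2→P gives 2>1]
(B,P): not NE [P1→C gives 10>9]
(B,Q): not NE [P1→C gives 1>0; P2→P gives 5>2]
(C,P): NE
(C,Q): not NE [P2→P gives 8>7]

Nash profiles: (C,P)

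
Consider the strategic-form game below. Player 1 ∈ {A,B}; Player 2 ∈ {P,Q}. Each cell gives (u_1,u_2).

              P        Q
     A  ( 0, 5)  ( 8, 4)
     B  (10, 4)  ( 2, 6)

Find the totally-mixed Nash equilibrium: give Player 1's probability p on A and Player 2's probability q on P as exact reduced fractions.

P1 mixes 2/3 on A; P2 mixes 3/8 on P

P1 indiff ⇒ q·0+(1-q)·8 = q·10+(1-q)·2 ⇒ q(-10) = (1-q)(-6) ⇒ q = 3/8
P2 indiff ⇒ p·5+(1-p)·4 = p·4+(1-p)·6 ⇒ p(1) = (1-p)(2) ⇒ p = 2/3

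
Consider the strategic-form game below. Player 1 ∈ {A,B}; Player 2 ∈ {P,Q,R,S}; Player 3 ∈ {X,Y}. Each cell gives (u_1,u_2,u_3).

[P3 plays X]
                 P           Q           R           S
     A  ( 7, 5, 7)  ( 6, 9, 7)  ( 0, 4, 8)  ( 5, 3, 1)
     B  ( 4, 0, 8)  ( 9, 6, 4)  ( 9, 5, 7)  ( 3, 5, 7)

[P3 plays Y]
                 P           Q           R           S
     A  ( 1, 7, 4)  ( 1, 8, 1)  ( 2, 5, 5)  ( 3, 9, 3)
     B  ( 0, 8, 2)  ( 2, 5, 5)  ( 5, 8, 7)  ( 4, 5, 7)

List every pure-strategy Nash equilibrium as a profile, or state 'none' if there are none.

Nash profiles: (B,R,Y)

(A,P,X): not NE [P2→Q gives 9>5]
(A,P,Y): not NE [P2→S gives 9>7; P3→X gives 7>4]
(A,Q,X): not NE [P1→B gives 9>6]
(A,Q,Y): not NE [P1→B gives 2>1; P2→S gives 9>8; P3→X gives 7>1]
(A,R,X): not NE [P1→B gives 9>0; P2→Q gives 9>4]
(A,R,Y): not NE [P1→B gives 5>2; P2→S gives 9>5; P3→X gives 8>5]
(A,S,X): not NE [P2→Q gives 9>3; P3→Y gives 3>1]
(A,S,Y): not NE [P1→B gives 4>3]
(B,P,X): not NE [P1→A gives 7>4; P2→Q gives 6>0]
(B,P,Y): not NE [P1→A gives 1>0; P3→X gives 8>2]
(B,Q,X): not NE [P3→Y gives 5>4]
(B,Q,Y): not NE [P2→R gives 8>5]
(B,R,X): not NE [P2→Q gives 6>5]
(B,R,Y): NE
(B,S,X): not NE [P1→A gives 5>3; P2→Q gives 6>5]
(B,S,Y): not NE [P2→R gives 8>5]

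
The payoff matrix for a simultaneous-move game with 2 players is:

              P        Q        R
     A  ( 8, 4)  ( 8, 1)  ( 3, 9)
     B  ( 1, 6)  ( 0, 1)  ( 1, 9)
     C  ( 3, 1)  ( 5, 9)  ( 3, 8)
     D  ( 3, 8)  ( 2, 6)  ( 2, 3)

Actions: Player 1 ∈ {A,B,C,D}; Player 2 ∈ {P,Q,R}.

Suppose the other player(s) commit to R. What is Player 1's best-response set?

argmax u_1 = {A,C}

u_1(A vs R) = 3
u_1(B vs R) = 1
u_1(C vs R) = 3
u_1(D vs R) = 2
max payoff 3 at {A,C}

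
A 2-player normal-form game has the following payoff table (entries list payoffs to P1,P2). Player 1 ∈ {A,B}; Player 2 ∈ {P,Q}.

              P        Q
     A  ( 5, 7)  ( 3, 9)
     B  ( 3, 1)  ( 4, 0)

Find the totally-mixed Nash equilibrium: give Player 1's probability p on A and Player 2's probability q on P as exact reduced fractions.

p=1/3, q=1/3

P1 indiff ⇒ q·5+(1-q)·3 = q·3+(1-q)·4 ⇒ q(2) = (1-q)(1) ⇒ q = 1/3
P2 indiff ⇒ p·7+(1-p)·1 = p·9+(1-p)·0 ⇒ p(-2) = (1-p)(-1) ⇒ p = 1/3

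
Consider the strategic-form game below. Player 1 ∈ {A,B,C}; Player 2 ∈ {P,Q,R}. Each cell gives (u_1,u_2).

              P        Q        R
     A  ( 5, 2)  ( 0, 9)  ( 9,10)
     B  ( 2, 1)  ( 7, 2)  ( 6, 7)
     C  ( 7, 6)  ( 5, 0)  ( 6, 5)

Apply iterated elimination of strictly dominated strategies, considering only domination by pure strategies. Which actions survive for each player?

Survivors P1:{A,C} P2:{P,R}

P2 drop Q (R beats it: A:10>9 B:7>2 C:5>0)
P1 drop B (A beats it: P:5>2 R:9>6)
P1→{A,C} P2→{P,R}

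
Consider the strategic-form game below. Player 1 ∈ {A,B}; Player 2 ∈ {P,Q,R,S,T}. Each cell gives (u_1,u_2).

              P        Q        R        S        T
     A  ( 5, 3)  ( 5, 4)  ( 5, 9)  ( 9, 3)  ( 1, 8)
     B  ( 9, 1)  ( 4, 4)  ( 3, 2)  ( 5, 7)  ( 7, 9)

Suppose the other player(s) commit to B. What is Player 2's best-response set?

BR_2 = {T}

u_2(P vs B) = 1
u_2(Q vs B) = 4
u_2(R vs B) = 2
u_2(S vs B) = 7
u_2(T vs B) = 9
max payoff 9 at {T}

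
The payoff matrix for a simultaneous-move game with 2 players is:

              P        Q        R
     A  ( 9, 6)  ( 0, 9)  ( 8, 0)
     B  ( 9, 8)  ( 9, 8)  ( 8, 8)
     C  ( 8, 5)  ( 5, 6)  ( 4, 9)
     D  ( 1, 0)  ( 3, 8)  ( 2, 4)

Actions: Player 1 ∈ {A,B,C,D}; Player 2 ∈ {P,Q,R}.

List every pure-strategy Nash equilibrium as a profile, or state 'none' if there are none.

NE set: (B,P), (B,Q), (B,R)

(A,P): not NE [P2→Q gives 9>6]
(A,Q): not NE [P1→B gives 9>0]
(A,R): not NE [P2→Q gives 9>0]
(B,P): NE
(B,Q): NE
(B,R): NE
(C,P): not NE [P1→B gives 9>8; P2→R gives 9>5]
(C,Q): not NE [P1→B gives 9>5; P2→R gives 9>6]
(C,R): not NE [P1→B gives 8>4]
(D,P): not NE [P1→B gives 9>1; P2→Q gives 8>0]
(D,Q): not NE [P1→B gives 9>3]
(D,R): not NE [P1→B gives 8>2; P2→Q gives 8>4]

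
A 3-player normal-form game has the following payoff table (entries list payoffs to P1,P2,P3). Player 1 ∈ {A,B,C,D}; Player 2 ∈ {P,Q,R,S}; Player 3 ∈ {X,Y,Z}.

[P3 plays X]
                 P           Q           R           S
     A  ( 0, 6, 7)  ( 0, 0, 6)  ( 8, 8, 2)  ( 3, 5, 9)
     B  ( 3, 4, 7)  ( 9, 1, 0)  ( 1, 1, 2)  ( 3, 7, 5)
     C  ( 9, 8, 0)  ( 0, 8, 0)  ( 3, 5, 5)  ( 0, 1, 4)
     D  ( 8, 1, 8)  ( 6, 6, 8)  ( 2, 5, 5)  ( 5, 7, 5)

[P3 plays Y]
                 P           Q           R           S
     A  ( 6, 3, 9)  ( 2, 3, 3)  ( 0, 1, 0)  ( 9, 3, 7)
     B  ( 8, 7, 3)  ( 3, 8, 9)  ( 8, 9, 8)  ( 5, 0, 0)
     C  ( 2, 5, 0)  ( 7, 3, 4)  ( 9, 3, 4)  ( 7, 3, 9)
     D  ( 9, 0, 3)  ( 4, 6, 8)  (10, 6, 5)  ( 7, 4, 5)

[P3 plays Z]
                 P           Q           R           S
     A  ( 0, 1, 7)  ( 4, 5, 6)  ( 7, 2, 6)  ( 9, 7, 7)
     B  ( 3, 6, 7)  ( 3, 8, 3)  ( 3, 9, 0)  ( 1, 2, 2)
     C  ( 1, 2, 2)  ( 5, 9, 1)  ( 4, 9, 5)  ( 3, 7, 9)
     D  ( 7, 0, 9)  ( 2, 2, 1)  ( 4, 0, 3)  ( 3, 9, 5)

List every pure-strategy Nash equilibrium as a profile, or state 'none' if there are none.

(A,P,X): not NE [P1→C gives 9>0; P2→R gives 8>6; P3→Y gives 9>7]
(A,P,Y): not NE [P1→D gives 9>6]
(A,P,Z): not NE [P1→D gives 7>0; P2→S gives 7>1; P3→Y gives 9>7]
(A,Q,X): not NE [P1→B gives 9>0; P2→R gives 8>0]
(A,Q,Y): not NE [P1→C gives 7>2; P3→Z gives 6>3]
(A,Q,Z): not NE [P1→C gives 5>4; P2→S gives 7>5]
(A,R,X): not NE [P3→Z gives 6>2]
(A,R,Y): not NE [P1→D gives 10>0; P2→S gives 3>1; P3→Z gives 6>0]
(A,R,Z): not NE [P2→S gives 7>2]
(A,S,X): not NE [P1→D gives 5>3; P2→R gives 8>5]
(A,S,Y): not NE [P3→X gives 9>7]
(A,S,Z): not NE [P3→X gives 9>7]
(B,P,X): not NE [P1→C gives 9>3; P2→S gives 7>4]
(B,P,Y): not NE [P1→D gives 9>8; P2→R gives 9>7; P3→Z gives 7>3]
(B,P,Z): not NE [P1→D gives 7>3; P2→R gives 9>6]
(B,Q,X): not NE [P2→S gives 7>1; P3→Y gives 9>0]
(B,Q,Y): not NE [P1→C gives 7>3; P2→R gives 9>8]
(B,Q,Z): not NE [P1→C gives 5>3; P2→R gives 9>8; P3→Y gives 9>3]
(B,R,X): not NE [P1→A gives 8>1; P2→S gives 7>1; P3→Y gives 8>2]
(B,R,Y): not NE [P1→D gives 10>8]
(B,R,Z): not NE [P1→A gives 7>3; P3→Y gives 8>0]
(B,S,X): not NE [P1→D gives 5>3]
(B,S,Y): not NE [P1→A gives 9>5; P2→R gives 9>0; P3→X gives 5>0]
(B,S,Z): not NE [P1→A gives 9>1; P2→R gives 9>2; P3→X gives 5>2]
(C,P,X): not NE [P3→Z gives 2>0]
(C,P,Y): not NE [P1→D gives 9>2; P3→Z gives 2>0]
(C,P,Z): not NE [P1→D gives 7>1; P2→R gives 9>2]
(C,Q,X): not NE [P1→B gives 9>0; P3→Y gives 4>0]
(C,Q,Y): not NE [P2→P gives 5>3]
(C,Q,Z): not NE [P3→Y gives 4>1]
(C,R,X): not NE [P1→A gives 8>3; P2→Q gives 8>5]
(C,R,Y): not NE [P1→D gives 10>9; P2→P gives 5>3; P3→Z gives 5>4]
(C,R,Z): not NE [P1→A gives 7>4]
(C,S,X): not NE [P1→D gives 5>0; P2→Q gives 8>1; P3→Z gives 9>4]
(C,S,Y): not NE [P1→A gives 9>7; P2→P gives 5>3]
(C,S,Z): not NE [P1→A gives 9>3; P2→R gives 9>7]
(D,P,X): not NE [P1→C gives 9>8; P2→S gives 7>1; P3→Z gives 9>8]
(D,P,Y): not NE [P2→R gives 6>0; P3→Z gives 9>3]
(D,P,Z): not NE [P2→S gives 9>0]
(D,Q,X): not NE [P1→B gives 9>6; P2→S gives 7>6]
(D,Q,Y): not NE [P1→C gives 7>4]
(D,Q,Z): not NE [P1→C gives 5>2; P2→S gives 9>2; P3→Y gives 8>1]
(D,R,X): not NE [P1→A gives 8>2; P2→S gives 7>5]
(D,R,Y): NE
(D,R,Z): not NE [P1→A gives 7>4; P2→S gives 9>0; P3→Y gives 5>3]
(D,S,X): NE
(D,S,Y): not NE [P1→A gives 9>7; P2→R gives 6>4]
(D,S,Z): not NE [P1→A gives 9>3]

PSNE = {(D,R,Y), (D,S,X)}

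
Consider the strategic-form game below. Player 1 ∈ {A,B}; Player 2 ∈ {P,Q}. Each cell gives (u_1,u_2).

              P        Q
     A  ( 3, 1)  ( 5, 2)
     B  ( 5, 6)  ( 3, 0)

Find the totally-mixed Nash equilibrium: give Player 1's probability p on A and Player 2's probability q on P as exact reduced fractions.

P1 indiff ⇒ q·3+(1-q)·5 = q·5+(1-q)·3 ⇒ q(-2) = (1-q)(-2) ⇒ q = 1/2
P2 indiff ⇒ p·1+(1-p)·6 = p·2+(1-p)·0 ⇒ p(-1) = (1-p)(-6) ⇒ p = 6/7

p=6/7, q=1/2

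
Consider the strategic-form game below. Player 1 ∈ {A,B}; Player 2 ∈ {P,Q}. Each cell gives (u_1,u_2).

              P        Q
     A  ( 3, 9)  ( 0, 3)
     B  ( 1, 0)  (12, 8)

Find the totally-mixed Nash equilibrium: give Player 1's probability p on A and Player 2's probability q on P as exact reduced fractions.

P1 indiff ⇒ q·3+(1-q)·0 = q·1+(1-q)·12 ⇒ q(2) = (1-q)(12) ⇒ q = 6/7
P2 indiff ⇒ p·9+(1-p)·0 = p·3+(1-p)·8 ⇒ p(6) = (1-p)(8) ⇒ p = 4/7

p=4/7, q=6/7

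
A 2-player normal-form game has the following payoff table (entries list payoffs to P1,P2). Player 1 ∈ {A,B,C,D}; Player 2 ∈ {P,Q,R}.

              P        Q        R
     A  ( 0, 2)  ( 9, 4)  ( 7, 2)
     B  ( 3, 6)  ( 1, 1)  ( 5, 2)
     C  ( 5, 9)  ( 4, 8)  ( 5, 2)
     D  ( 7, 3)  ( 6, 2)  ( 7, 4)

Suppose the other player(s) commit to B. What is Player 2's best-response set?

BR_2 = {P}

u_2(P vs B) = 6
u_2(Q vs B) = 1
u_2(R vs B) = 2
max payoff 6 at {P}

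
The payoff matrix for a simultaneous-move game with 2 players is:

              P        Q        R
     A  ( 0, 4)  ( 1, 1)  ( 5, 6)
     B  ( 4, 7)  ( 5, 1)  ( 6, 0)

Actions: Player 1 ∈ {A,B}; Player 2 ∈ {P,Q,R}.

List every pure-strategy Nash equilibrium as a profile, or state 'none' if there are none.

(A,P): not NE [P1→B gives 4>0; P2→R gives 6>4]
(A,Q): not NE [P1→B gives 5>1; P2→R gives 6>1]
(A,R): not NE [P1→B gives 6>5]
(B,P): NE
(B,Q): not NE [P2→P gives 7>1]
(B,R): not NE [P2→P gives 7>0]

PSNE = {(B,P)}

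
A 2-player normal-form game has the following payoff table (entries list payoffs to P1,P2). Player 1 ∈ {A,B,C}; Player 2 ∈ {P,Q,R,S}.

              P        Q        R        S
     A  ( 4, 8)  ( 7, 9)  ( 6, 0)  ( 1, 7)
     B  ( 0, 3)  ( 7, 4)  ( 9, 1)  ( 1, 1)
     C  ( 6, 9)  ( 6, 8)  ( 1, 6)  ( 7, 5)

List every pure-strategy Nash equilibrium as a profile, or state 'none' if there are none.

(A,P): not NE [P1→C gives 6>4; P2→Q gives 9>8]
(A,Q): NE
(A,R): not NE [P1→B gives 9>6; P2→Q gives 9>0]
(A,S): not NE [P1→C gives 7>1; P2→Q gives 9>7]
(B,P): not NE [P1→C gives 6>0; P2→Q gives 4>3]
(B,Q): NE
(B,R): not NE [P2→Q gives 4>1]
(B,S): not NE [P1→C gives 7>1; P2→Q gives 4>1]
(C,P): NE
(C,Q): not NE [P1→B gives 7>6; P2→P gives 9>8]
(C,R): not NE [P1→B gives 9>1; P2→P gives 9>6]
(C,S): not NE [P2→P gives 9>5]

NE set: (A,Q), (B,Q), (C,P)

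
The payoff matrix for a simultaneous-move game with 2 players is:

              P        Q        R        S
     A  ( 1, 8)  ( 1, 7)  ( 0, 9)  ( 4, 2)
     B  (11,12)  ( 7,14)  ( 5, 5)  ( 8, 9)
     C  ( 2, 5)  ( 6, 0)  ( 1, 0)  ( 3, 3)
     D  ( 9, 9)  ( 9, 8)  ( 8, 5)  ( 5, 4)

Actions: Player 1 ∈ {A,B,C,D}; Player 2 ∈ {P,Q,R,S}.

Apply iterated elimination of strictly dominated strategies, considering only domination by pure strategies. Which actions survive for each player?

P1 drop A (B beats it: P:11>1 Q:7>1 R:5>0 S:8>4)
P1 drop C (B beats it: P:11>2 Q:7>6 R:5>1 S:8>3)
P2 drop R (P beats it: B:12>5 D:9>5)
P2 drop S (P beats it: B:12>9 D:9>4)
P1→{B,D} P2→{P,Q}

Remaining: P1:{B,D} P2:{P,Q}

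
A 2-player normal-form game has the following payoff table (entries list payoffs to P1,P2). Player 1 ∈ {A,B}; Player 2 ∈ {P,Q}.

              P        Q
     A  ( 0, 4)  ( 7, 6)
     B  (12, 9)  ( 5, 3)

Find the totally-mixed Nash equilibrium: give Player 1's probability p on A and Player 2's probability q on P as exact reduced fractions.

p=3/4, q=1/7

P1 indiff ⇒ q·0+(1-q)·7 = q·12+(1-q)·5 ⇒ q(-12) = (1-q)(-2) ⇒ q = 1/7
P2 indiff ⇒ p·4+(1-p)·9 = p·6+(1-p)·3 ⇒ p(-2) = (1-p)(-6) ⇒ p = 3/4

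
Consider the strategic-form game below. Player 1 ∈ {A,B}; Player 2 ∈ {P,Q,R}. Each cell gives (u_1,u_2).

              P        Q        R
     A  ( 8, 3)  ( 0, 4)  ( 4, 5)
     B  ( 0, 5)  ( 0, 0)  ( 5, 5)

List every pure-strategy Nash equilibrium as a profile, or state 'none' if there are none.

(A,P): not NE [P2→R gives 5>3]
(A,Q): not NE [P2→R gives 5>4]
(A,R): not NE [P1→B gives 5>4]
(B,P): not NE [P1→A gives 8>0]
(B,Q): not NE [P2→R gives 5>0]
(B,R): NE

Nash profiles: (B,R)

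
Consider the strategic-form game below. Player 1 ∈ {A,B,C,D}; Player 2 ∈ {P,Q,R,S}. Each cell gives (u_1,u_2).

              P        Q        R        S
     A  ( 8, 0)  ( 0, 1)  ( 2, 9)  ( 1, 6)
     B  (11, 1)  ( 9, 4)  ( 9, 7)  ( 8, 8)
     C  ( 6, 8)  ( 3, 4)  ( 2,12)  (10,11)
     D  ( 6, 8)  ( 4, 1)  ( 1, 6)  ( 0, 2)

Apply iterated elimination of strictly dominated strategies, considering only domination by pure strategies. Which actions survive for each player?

IESDS → P1:{B,C} P2:{R,S}

P1 drop A (B beats it: P:11>8 Q:9>0 R:9>2 S:8>1)
P1 drop D (B beats it: P:11>6 Q:9>4 R:9>1 S:8>0)
P2 drop P (R beats it: B:7>1 C:12>8)
P2 drop Q (R beats it: B:7>4 C:12>4)
P1→{B,C} P2→{R,S}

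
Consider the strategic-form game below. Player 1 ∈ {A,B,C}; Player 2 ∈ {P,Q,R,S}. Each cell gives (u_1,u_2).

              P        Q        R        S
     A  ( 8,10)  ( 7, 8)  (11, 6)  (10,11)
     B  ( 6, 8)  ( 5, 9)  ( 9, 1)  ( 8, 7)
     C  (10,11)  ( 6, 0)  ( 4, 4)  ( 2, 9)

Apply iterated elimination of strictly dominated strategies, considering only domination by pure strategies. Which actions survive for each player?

Remaining: P1:{A,C} P2:{P,S}

P1 drop B (A beats it: P:8>6 Q:7>5 R:11>9 S:10>8)
P2 drop Q (P beats it: A:10>8 C:11>0)
P2 drop R (P beats it: A:10>6 C:11>4)
P1→{A,C} P2→{P,S}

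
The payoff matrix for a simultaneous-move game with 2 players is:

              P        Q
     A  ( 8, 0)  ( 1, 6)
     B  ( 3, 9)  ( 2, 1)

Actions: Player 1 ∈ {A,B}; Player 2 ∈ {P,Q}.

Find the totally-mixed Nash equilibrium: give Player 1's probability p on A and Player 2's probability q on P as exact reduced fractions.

(p,q) = (4/7, 1/6)

P1 indiff ⇒ q·8+(1-q)·1 = q·3+(1-q)·2 ⇒ q(5) = (1-q)(1) ⇒ q = 1/6
P2 indiff ⇒ p·0+(1-p)·9 = p·6+(1-p)·1 ⇒ p(-6) = (1-p)(-8) ⇒ p = 4/7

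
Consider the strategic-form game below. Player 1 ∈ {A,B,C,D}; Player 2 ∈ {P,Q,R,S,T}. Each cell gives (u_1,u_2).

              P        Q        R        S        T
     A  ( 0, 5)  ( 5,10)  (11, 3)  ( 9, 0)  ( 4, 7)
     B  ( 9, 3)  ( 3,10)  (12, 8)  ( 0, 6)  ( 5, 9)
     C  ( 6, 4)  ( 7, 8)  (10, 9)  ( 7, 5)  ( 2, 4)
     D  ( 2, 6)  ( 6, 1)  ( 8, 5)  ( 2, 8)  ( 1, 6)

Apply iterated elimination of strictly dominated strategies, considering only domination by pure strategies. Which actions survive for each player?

P1 drop D (C beats it: P:6>2 Q:7>6 R:10>8 S:7>2 T:2>1)
P2 drop P (Q beats it: A:10>5 B:10>3 C:8>4)
P2 drop S (Q beats it: A:10>0 B:10>6 C:8>5)
P2 drop T (Q beats it: A:10>7 B:10>9 C:8>4)
P1→{A,B,C} P2→{Q,R}

Survivors P1:{A,B,C} P2:{Q,R}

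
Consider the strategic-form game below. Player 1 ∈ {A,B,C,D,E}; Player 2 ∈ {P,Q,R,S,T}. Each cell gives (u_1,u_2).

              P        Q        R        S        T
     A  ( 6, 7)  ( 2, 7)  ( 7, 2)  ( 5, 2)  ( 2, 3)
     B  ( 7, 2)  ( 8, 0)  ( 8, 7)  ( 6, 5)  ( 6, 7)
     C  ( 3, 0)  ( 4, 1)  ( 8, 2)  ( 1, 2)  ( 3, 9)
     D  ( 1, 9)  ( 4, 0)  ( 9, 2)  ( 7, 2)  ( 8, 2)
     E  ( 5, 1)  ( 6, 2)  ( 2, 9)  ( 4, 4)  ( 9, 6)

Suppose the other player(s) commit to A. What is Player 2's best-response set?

P2 best: {P,Q}

u_2(P vs A) = 7
u_2(Q vs A) = 7
u_2(R vs A) = 2
u_2(S vs A) = 2
u_2(T vs A) = 3
max payoff 7 at {P,Q}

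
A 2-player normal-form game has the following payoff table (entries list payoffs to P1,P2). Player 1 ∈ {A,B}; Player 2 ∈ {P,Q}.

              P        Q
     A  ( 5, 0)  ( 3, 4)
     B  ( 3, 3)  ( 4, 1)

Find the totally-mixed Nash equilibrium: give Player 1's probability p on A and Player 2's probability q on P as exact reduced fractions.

P1 mixes 1/3 on A; P2 mixes 1/3 on P

P1 indiff ⇒ q·5+(1-q)·3 = q·3+(1-q)·4 ⇒ q(2) = (1-q)(1) ⇒ q = 1/3
P2 indiff ⇒ p·0+(1-p)·3 = p·4+(1-p)·1 ⇒ p(-4) = (1-p)(-2) ⇒ p = 1/3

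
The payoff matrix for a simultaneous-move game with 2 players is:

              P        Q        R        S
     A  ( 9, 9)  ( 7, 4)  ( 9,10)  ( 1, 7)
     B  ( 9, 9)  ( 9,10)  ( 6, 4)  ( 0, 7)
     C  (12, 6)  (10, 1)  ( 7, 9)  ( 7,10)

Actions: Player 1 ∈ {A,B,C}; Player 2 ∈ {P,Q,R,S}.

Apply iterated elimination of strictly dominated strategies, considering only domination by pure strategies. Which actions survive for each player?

P1 drop B (C beats it: P:12>9 Q:10>9 R:7>6 S:7>0)
P2 drop P (R beats it: A:10>9 C:9>6)
P2 drop Q (R beats it: A:10>4 C:9>1)
P1→{A,C} P2→{R,S}

IESDS → P1:{A,C} P2:{R,S}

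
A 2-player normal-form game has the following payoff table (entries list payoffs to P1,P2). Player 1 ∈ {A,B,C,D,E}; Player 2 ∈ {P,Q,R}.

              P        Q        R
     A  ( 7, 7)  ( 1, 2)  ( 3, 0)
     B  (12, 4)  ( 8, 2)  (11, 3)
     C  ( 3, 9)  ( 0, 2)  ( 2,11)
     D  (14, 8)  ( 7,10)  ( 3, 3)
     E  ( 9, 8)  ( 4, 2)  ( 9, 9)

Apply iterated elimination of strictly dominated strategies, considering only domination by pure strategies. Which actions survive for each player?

Survivors P1:{B,D} P2:{P,Q}

P1 drop A (B beats it: P:12>7 Q:8>1 R:11>3)
P1 drop C (B beats it: P:12>3 Q:8>0 R:11>2)
P1 drop E (B beats it: P:12>9 Q:8>4 R:11>9)
P2 drop R (P beats it: B:4>3 D:8>3)
P1→{B,D} P2→{P,Q}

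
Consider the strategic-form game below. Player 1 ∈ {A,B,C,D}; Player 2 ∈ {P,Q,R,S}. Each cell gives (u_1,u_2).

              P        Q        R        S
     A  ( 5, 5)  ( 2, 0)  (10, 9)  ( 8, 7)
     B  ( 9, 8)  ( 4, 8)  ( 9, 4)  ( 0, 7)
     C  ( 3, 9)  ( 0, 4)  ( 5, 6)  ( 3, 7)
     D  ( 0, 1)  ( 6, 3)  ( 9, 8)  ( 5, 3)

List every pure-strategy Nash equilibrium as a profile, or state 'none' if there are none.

(A,P): not NE [P1→B gives 9>5; P2→R gives 9>5]
(A,Q): not NE [P1→D gives 6>2; P2→R gives 9>0]
(A,R): NE
(A,S): not NE [P2→R gives 9>7]
(B,P): NE
(B,Q): not NE [P1→D gives 6>4]
(B,R): not NE [P1→A gives 10>9; P2→Q gives 8>4]
(B,S): not NE [P1→A gives 8>0; P2→Q gives 8>7]
(C,P): not NE [P1→B gives 9>3]
(C,Q): not NE [P1→D gives 6>0; P2→P gives 9>4]
(C,R): not NE [P1→A gives 10>5; P2→P gives 9>6]
(C,S): not NE [P1→A gives 8>3; P2→P gives 9>7]
(D,P): not NE [P1→B gives 9>0; P2→R gives 8>1]
(D,Q): not NE [P2→R gives 8>3]
(D,R): not NE [P1→A gives 10>9]
(D,S): not NE [P1→A gives 8>5; P2→R gives 8>3]

NE set: (A,R), (B,P)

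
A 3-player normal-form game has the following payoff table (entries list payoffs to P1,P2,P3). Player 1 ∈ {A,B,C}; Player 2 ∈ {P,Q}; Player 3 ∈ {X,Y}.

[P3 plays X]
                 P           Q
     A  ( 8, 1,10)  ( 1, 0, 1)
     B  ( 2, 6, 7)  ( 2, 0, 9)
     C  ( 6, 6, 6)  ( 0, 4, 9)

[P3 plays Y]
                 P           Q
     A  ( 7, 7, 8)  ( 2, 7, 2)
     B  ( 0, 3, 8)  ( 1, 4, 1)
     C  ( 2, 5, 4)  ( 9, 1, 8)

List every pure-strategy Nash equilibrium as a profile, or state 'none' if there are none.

NE set: (A,P,X)

(A,P,X): NE
(A,P,Y): not NE [P3→X gives 10>8]
(A,Q,X): not NE [P1→B gives 2>1; P2→P gives 1>0; P3→Y gives 2>1]
(A,Q,Y): not NE [P1→C gives 9>2]
(B,P,X): not NE [P1→A gives 8>2; P3→Y gives 8>7]
(B,P,Y): not NE [P1→A gives 7>0; P2→Q gives 4>3]
(B,Q,X): not NE [P2→P gives 6>0]
(B,Q,Y): not NE [P1→C gives 9>1; P3→X gives 9>1]
(C,P,X): not NE [P1→A gives 8>6]
(C,P,Y): not NE [P1→A gives 7>2; P3→X gives 6>4]
(C,Q,X): not NE [P1→B gives 2>0; P2→P gives 6>4]
(C,Q,Y): not NE [P2→P gives 5>1; P3→X gives 9>8]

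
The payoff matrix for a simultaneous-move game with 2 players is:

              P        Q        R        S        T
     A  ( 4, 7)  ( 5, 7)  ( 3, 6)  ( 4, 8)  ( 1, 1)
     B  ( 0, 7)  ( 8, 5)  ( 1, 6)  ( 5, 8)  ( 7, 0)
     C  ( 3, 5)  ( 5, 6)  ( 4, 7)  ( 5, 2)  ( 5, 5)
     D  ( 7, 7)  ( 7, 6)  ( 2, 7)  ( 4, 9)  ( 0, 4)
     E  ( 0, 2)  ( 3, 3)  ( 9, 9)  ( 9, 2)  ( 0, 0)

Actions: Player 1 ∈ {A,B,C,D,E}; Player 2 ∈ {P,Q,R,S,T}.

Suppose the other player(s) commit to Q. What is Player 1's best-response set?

u_1(A vs Q) = 5
u_1(B vs Q) = 8
u_1(C vs Q) = 5
u_1(D vs Q) = 7
u_1(E vs Q) = 3
max payoff 8 at {B}

P1 best: {B}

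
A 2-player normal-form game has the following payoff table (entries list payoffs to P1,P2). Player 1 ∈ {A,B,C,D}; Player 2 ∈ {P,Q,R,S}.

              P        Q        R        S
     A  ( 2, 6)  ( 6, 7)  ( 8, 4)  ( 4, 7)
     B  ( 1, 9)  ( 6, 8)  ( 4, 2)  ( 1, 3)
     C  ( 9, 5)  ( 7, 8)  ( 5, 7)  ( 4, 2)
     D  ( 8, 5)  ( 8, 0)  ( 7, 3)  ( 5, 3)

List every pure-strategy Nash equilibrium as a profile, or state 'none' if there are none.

(A,P): not NE [P1→C gives 9>2; P2→S gives 7>6]
(A,Q): not NE [P1→D gives 8>6]
(A,R): not NE [P2→S gives 7>4]
(A,S): not NE [P1→D gives 5>4]
(B,P): not NE [P1→C gives 9>1]
(B,Q): not NE [P1→D gives 8>6; P2→P gives 9>8]
(B,R): not NE [P1→A gives 8>4; P2→P gives 9>2]
(B,S): not NE [P1→D gives 5>1; P2→P gives 9>3]
(C,P): not NE [P2→Q gives 8>5]
(C,Q): not NE [P1→D gives 8>7]
(C,R): not NE [P1→A gives 8>5; P2→Q gives 8>7]
(C,S): not NE [P1→D gives 5>4; P2→Q gives 8>2]
(D,P): not NE [P1→C gives 9>8]
(D,Q): not NE [P2→P gives 5>0]
(D,R): not NE [P1→A gives 8>7; P2→P gives 5>3]
(D,S): not NE [P2→P gives 5>3]

PSNE: ∅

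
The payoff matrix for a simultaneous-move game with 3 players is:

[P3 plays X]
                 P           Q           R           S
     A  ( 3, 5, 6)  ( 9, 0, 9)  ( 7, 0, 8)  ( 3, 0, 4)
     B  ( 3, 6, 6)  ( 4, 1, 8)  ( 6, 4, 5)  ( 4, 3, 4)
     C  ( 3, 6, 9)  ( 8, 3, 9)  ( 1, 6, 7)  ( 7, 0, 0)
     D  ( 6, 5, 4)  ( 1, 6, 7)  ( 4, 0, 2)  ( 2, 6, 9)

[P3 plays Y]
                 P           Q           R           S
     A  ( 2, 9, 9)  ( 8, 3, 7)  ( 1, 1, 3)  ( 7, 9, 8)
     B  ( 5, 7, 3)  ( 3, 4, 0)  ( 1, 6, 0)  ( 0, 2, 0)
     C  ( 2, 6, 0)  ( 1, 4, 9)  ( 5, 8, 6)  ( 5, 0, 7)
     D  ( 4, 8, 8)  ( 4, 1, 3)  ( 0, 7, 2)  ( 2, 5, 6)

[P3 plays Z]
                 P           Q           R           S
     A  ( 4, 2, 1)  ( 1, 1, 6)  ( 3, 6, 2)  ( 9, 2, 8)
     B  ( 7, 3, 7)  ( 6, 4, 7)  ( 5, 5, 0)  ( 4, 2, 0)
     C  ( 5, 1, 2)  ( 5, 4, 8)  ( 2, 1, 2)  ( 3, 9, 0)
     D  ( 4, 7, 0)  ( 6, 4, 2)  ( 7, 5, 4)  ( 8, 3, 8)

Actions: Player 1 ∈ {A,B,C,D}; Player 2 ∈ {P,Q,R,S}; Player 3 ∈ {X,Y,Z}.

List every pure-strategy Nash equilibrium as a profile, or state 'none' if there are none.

(A,P,X): not NE [P1→D gives 6>3; P3→Y gives 9>6]
(A,P,Y): not NE [P1→B gives 5>2]
(A,P,Z): not NE [P1→B gives 7>4; P2→R gives 6>2; P3→Y gives 9>1]
(A,Q,X): not NE [P2→P gives 5>0]
(A,Q,Y): not NE [P2→S gives 9>3; P3→X gives 9>7]
(A,Q,Z): not NE [P1→D gives 6>1; P2→R gives 6>1; P3→X gives 9>6]
(A,R,X): not NE [P2→P gives 5>0]
(A,R,Y): not NE [P1→C gives 5>1; P2→S gives 9>1; P3→X gives 8>3]
(A,R,Z): not NE [P1→D gives 7>3; P3→X gives 8>2]
(A,S,X): not NE [P1→C gives 7>3; P2→P gives 5>0; P3→Z gives 8>4]
(A,S,Y): NE
(A,S,Z): not NE [P2→R gives 6>2]
(B,P,X): not NE [P1→D gives 6>3; P3→Z gives 7>6]
(B,P,Y): not NE [P3→Z gives 7>3]
(B,P,Z): not NE [P2→R gives 5>3]
(B,Q,X): not NE [P1→A gives 9>4; P2→P gives 6>1]
(B,Q,Y): not NE [P1→A gives 8>3; P2→P gives 7>4; P3→X gives 8>0]
(B,Q,Z): not NE [P2→R gives 5>4; P3→X gives 8>7]
(B,R,X): not NE [P1→A gives 7>6; P2→P gives 6>4]
(B,R,Y): not NE [P1→C gives 5>1; P2→P gives 7>6; P3→X gives 5>0]
(B,R,Z): not NE [P1→D gives 7>5; P3→X gives 5>0]
(B,S,X): not NE [P1→C gives 7>4; P2→P gives 6>3]
(B,S,Y): not NE [P1→A gives 7>0; P2→P gives 7>2; P3→X gives 4>0]
(B,S,Z): not NE [P1→A gives 9>4; P2→R gives 5>2; P3→X gives 4>0]
(C,P,X): not NE [P1→D gives 6>3]
(C,P,Y): not NE [P1→B gives 5>2; P2→R gives 8>6; P3→X gives 9>0]
(C,P,Z): not NE [P1→B gives 7>5; P2→S gives 9>1; P3→X gives 9>2]
(C,Q,X): not NE [P1→A gives 9>8; P2→R gives 6>3]
(C,Q,Y): not NE [P1→A gives 8>1; P2→R gives 8>4]
(C,Q,Z): not NE [P1→D gives 6>5; P2→S gives 9>4; P3→Y gives 9>8]
(C,R,X): not NE [P1→A gives 7>1]
(C,R,Y): not NE [P3→X gives 7>6]
(C,R,Z): not NE [P1→D gives 7>2; P2→S gives 9>1; P3→X gives 7>2]
(C,S,X): not NE [P2→R gives 6>0; P3→Y gives 7>0]
(C,S,Y): not NE [P1→A gives 7>5; P2→R gives 8>0]
(C,S,Z): not NE [P1→A gives 9>3; P3→Y gives 7>0]
(D,P,X): not NE [P2→S gives 6>5; P3→Y gives 8>4]
(D,P,Y): not NE [P1→B gives 5>4]
(D,P,Z): not NE [P1→B gives 7>4; P3→Y gives 8>0]
(D,Q,X): not NE [P1→A gives 9>1]
(D,Q,Y): not NE [P1→A gives 8>4; P2→P gives 8>1; P3→X gives 7>3]
(D,Q,Z): not NE [P2→P gives 7>4; P3→X gives 7>2]
(D,R,X): not NE [P1→A gives 7>4; P2→S gives 6>0; P3→Z gives 4>2]
(D,R,Y): not NE [P1→C gives 5>0; P2→P gives 8>7; P3→Z gives 4>2]
(D,R,Z): not NE [P2→P gives 7>5]
(D,S,X): not NE [P1→C gives 7>2]
(D,S,Y): not NE [P1→A gives 7>2; P2→P gives 8>5; P3→X gives 9>6]
(D,S,Z): not NE [P1→A gives 9>8; P2→P gives 7>3; P3→X gives 9>8]

Nash profiles: (A,S,Y)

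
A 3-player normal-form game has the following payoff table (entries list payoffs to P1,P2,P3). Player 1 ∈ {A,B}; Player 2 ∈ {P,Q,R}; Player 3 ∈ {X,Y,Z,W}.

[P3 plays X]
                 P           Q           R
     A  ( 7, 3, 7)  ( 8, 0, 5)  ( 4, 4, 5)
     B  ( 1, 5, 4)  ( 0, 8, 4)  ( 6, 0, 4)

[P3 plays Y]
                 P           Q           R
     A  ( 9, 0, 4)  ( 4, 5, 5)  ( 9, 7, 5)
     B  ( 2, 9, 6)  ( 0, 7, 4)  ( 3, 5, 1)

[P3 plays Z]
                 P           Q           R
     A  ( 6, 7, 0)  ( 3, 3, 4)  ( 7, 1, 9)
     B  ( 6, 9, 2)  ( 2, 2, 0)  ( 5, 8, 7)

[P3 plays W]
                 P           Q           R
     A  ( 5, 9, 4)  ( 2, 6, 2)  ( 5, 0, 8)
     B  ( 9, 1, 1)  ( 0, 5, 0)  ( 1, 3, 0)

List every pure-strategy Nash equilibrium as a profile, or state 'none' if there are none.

(A,P,X): not NE [P2→R gives 4>3]
(A,P,Y): not NE [P2→R gives 7>0; P3→X gives 7>4]
(A,P,Z): not NE [P3→X gives 7>0]
(A,P,W): not NE [P1→B gives 9>5; P3→X gives 7>4]
(A,Q,X): not NE [P2→R gives 4>0]
(A,Q,Y): not NE [P2→R gives 7>5]
(A,Q,Z): not NE [P2→P gives 7>3; P3→Y gives 5>4]
(A,Q,W): not NE [P2→P gives 9>6; P3→Y gives 5>2]
(A,R,X): not NE [P1→B gives 6>4; P3→Z gives 9>5]
(A,R,Y): not NE [P3→Z gives 9>5]
(A,R,Z): not NE [P2→P gives 7>1]
(A,R,W): not NE [P2→P gives 9>0; P3→Z gives 9>8]
(B,P,X): not NE [P1→A gives 7>1; P2→Q gives 8>5; P3→Y gives 6>4]
(B,P,Y): not NE [P1→A gives 9>2]
(B,P,Z): not NE [P3→Y gives 6>2]
(B,P,W): not NE [P2→Q gives 5>1; P3→Y gives 6>1]
(B,Q,X): not NE [P1→A gives 8>0]
(B,Q,Y): not NE [P1→A gives 4>0; P2→P gives 9>7]
(B,Q,Z): not NE [P1→A gives 3>2; P2→P gives 9>2; P3→Y gives 4>0]
(B,Q,W): not NE [P1→A gives 2>0; P3→Y gives 4>0]
(B,R,X): not NE [P2→Q gives 8>0; P3→Z gives 7>4]
(B,R,Y): not NE [P1→A gives 9>3; P2→P gives 9>5; P3→Z gives 7>1]
(B,R,Z): not NE [P1→A gives 7>5; P2→P gives 9>8]
(B,R,W): not NE [P1→A gives 5>1; P2→Q gives 5>3; P3→Z gives 7>0]

No pure NE.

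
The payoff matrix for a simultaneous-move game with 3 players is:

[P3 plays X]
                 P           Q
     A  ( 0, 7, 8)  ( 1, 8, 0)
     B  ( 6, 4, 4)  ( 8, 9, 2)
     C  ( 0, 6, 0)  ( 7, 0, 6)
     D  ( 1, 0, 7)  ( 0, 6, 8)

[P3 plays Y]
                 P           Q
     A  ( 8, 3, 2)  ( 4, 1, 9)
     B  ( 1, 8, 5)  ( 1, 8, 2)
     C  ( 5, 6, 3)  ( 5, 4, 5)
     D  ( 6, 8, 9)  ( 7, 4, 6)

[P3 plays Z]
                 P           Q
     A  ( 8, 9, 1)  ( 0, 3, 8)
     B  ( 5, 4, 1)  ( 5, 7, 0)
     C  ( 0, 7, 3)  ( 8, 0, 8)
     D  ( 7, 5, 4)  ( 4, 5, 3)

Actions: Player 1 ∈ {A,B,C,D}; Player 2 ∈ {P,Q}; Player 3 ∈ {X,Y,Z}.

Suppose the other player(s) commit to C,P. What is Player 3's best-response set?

u_3(X vs C,P) = 0
u_3(Y vs C,P) = 3
u_3(Z vs C,P) = 3
max payoff 3 at {Y,Z}

BR_3 = {Y,Z}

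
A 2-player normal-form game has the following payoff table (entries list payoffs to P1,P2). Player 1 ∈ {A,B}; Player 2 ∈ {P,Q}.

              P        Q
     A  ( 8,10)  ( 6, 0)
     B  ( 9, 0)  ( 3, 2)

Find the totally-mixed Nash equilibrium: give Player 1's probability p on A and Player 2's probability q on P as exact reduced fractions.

P1 indiff ⇒ q·8+(1-q)·6 = q·9+(1-q)·3 ⇒ q(-1) = (1-q)(-3) ⇒ q = 3/4
P2 indiff ⇒ p·10+(1-p)·0 = p·0+(1-p)·2 ⇒ p(10) = (1-p)(2) ⇒ p = 1/6

p=1/6, q=3/4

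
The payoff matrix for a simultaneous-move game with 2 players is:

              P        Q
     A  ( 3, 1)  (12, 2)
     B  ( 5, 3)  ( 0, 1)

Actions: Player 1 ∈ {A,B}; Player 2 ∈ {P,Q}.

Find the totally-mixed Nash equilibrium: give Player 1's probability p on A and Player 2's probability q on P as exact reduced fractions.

(p,q) = (2/3, 6/7)

P1 indiff ⇒ q·3+(1-q)·12 = q·5+(1-q)·0 ⇒ q(-2) = (1-q)(-12) ⇒ q = 6/7
P2 indiff ⇒ p·1+(1-p)·3 = p·2+(1-p)·1 ⇒ p(-1) = (1-p)(-2) ⇒ p = 2/3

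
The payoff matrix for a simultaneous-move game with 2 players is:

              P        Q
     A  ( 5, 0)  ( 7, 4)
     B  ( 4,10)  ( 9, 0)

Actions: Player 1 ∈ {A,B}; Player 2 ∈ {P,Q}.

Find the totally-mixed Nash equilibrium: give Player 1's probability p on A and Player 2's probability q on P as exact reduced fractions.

(p,q) = (5/7, 2/3)

P1 indiff ⇒ q·5+(1-q)·7 = q·4+(1-q)·9 ⇒ q(1) = (1-q)(2) ⇒ q = 2/3
P2 indiff ⇒ p·0+(1-p)·10 = p·4+(1-p)·0 ⇒ p(-4) = (1-p)(-10) ⇒ p = 5/7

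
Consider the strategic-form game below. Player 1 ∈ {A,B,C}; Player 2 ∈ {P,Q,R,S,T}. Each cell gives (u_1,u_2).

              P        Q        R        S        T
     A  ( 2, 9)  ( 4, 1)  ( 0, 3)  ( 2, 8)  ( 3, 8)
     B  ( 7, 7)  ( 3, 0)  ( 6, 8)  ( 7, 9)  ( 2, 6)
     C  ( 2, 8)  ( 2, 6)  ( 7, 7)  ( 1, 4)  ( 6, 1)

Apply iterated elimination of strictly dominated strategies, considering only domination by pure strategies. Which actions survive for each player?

P2 drop Q (P beats it: A:9>1 B:7>0 C:8>6)
P2 drop T (P beats it: A:9>8 B:7>6 C:8>1)
P1 drop A (B beats it: P:7>2 R:6>0 S:7>2)
P1→{B,C} P2→{P,R,S}

IESDS → P1:{B,C} P2:{P,R,S}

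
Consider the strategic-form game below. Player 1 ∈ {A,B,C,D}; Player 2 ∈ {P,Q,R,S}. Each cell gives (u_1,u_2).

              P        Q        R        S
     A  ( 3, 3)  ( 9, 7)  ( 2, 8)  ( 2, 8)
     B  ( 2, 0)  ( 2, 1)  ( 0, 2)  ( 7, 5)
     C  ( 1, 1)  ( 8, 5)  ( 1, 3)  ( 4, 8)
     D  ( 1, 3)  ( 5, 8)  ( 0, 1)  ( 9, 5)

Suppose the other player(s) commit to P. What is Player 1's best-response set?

u_1(A vs P) = 3
u_1(B vs P) = 2
u_1(C vs P) = 1
u_1(D vs P) = 1
max payoff 3 at {A}

P1 best: {A}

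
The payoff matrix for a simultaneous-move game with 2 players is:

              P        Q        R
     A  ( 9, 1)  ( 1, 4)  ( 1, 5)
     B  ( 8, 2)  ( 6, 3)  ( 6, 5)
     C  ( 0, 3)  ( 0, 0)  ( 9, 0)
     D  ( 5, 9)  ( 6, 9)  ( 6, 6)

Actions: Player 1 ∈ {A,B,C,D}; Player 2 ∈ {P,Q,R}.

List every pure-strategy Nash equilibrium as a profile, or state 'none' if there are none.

(A,P): not NE [P2→R gives 5>1]
(A,Q): not NE [P1→D gives 6>1; P2→R gives 5>4]
(A,R): not NE [P1→C gives 9>1]
(B,P): not NE [P1→A gives 9>8; P2→R gives 5>2]
(B,Q): not NE [P2→R gives 5>3]
(B,R): not NE [P1→C gives 9>6]
(C,P): not NE [P1→A gives 9>0]
(C,Q): not NE [P1→D gives 6>0; P2→P gives 3>0]
(C,R): not NE [P2→P gives 3>0]
(D,P): not NE [P1→A gives 9>5]
(D,Q): NE
(D,R): not NE [P1→C gives 9>6; P2→Q gives 9>6]

Nash profiles: (D,Q)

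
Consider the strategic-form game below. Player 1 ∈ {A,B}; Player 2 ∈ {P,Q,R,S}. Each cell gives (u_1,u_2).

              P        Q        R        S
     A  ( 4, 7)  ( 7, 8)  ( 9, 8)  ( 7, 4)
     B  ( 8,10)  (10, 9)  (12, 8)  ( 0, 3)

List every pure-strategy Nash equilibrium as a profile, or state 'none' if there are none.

Nash profiles: (B,P)

(A,P): not NE [P1→B gives 8>4; P2→R gives 8>7]
(A,Q): not NE [P1→B gives 10>7]
(A,R): not NE [P1→B gives 12>9]
(A,S): not NE [P2→R gives 8>4]
(B,P): NE
(B,Q): not NE [P2→P gives 10>9]
(B,R): not NE [P2→P gives 10>8]
(B,S): not NE [P1→A gives 7>0; P2→P gives 10>3]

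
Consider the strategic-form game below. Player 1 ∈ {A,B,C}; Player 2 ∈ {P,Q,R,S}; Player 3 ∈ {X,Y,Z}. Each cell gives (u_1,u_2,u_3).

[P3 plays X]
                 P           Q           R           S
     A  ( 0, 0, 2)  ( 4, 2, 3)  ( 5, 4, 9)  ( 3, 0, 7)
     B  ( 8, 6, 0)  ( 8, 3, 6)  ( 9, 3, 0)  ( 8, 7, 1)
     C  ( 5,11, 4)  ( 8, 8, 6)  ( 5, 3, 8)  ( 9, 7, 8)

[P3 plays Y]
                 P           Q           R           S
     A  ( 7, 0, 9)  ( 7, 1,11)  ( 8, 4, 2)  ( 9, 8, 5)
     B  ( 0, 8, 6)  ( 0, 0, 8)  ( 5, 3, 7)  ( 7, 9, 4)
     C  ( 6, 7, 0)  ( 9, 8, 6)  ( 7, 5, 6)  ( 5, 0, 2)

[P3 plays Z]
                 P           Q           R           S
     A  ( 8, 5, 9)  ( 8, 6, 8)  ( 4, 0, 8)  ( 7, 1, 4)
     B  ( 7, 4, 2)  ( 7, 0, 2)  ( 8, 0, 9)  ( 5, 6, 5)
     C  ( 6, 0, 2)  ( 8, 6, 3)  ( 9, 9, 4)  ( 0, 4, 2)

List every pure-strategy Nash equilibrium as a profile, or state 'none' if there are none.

PSNE = {(C,Q,Y)}

(A,P,X): not NE [P1→B gives 8>0; P2→R gives 4>0; P3→Z gives 9>2]
(A,P,Y): not NE [P2→S gives 8>0]
(A,P,Z): not NE [P2→Q gives 6>5]
(A,Q,X): not NE [P1→C gives 8>4; P2→R gives 4>2; P3→Y gives 11>3]
(A,Q,Y): not NE [P1→C gives 9>7; P2→S gives 8>1]
(A,Q,Z): not NE [P3→Y gives 11>8]
(A,R,X): not NE [P1→B gives 9>5]
(A,R,Y): not NE [P2→S gives 8>4; P3→X gives 9>2]
(A,R,Z): not NE [P1→C gives 9>4; P2→Q gives 6>0; P3→X gives 9>8]
(A,S,X): not NE [P1→C gives 9>3; P2→R gives 4>0]
(A,S,Y): not NE [P3→X gives 7>5]
(A,S,Z): not NE [P2→Q gives 6>1; P3→X gives 7>4]
(B,P,X): not NE [P2→S gives 7>6; P3→Y gives 6>0]
(B,P,Y): not NE [P1→A gives 7>0; P2→S gives 9>8]
(B,P,Z): not NE [P1→A gives 8>7; P2→S gives 6>4; P3→Y gives 6>2]
(B,Q,X): not NE [P2→S gives 7>3; P3→Y gives 8>6]
(B,Q,Y): not NE [P1→C gives 9>0; P2→S gives 9>0]
(B,Q,Z): not NE [P1→C gives 8>7; P2→S gives 6>0; P3→Y gives 8>2]
(B,R,X): not NE [P2→S gives 7>3; P3→Z gives 9>0]
(B,R,Y): not NE [P1→A gives 8>5; P2→S gives 9>3; P3→Z gives 9>7]
(B,R,Z): not NE [P1→C gives 9>8; P2→S gives 6>0]
(B,S,X): not NE [P1→C gives 9>8; P3→Z gives 5>1]
(B,S,Y): not NE [P1→A gives 9>7; P3→Z gives 5>4]
(B,S,Z): not NE [P1→A gives 7>5]
(C,P,X): not NE [P1→B gives 8>5]
(C,P,Y): not NE [P1→A gives 7>6; P2→Q gives 8>7; P3→X gives 4>0]
(C,P,Z): not NE [P1→A gives 8>6; P2→R gives 9>0; P3→X gives 4>2]
(C,Q,X): not NE [P2→P gives 11>8]
(C,Q,Y): NE
(C,Q,Z): not NE [P2→R gives 9>6; P3→Y gives 6>3]
(C,R,X): not NE [P1→B gives 9>5; P2→P gives 11>3]
(C,R,Y): not NE [P1→A gives 8>7; P2→Q gives 8>5; P3→X gives 8>6]
(C,R,Z): not NE [P3→X gives 8>4]
(C,S,X): not NE [P2→P gives 11>7]
(C,S,Y): not NE [P1→A gives 9>5; P2→Q gives 8>0; P3→X gives 8>2]
(C,S,Z): not NE [P1→A gives 7>0; P2→R gives 9>4; P3→X gives 8>2]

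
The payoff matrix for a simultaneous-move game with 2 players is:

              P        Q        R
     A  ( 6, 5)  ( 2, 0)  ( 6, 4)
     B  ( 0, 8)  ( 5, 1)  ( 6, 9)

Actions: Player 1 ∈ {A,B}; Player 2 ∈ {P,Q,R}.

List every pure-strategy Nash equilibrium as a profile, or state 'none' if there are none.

NE set: (A,P), (B,R)

(A,P): NE
(A,Q): not NE [P1→B gives 5>2; P2→P gives 5>0]
(A,R): not NE [P2→P gives 5>4]
(B,P): not NE [P1→A gives 6>0; P2→R gives 9>8]
(B,Q): not NE [P2→R gives 9>1]
(B,R): NE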